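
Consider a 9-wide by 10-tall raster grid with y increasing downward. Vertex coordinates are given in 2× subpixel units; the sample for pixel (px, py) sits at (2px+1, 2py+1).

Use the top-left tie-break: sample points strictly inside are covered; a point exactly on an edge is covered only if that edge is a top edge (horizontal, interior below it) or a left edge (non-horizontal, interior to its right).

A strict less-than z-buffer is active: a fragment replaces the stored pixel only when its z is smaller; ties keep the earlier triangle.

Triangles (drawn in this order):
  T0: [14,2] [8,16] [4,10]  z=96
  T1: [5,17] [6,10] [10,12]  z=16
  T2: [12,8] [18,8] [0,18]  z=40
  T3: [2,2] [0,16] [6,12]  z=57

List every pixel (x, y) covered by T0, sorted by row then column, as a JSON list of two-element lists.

T0:
  2·area = 92
  edge (14, 2)→(8, 16): d=(-6,14) right/bottom  bias=-1
  edge (8, 16)→(4, 10): d=(-4,-6) top-left  bias=+0
  edge (4, 10)→(14, 2): d=(10,-8) top-left  bias=+0
    (6,1)@(13, 3): e=[8,82,2] → X
    (7,1)@(15, 3): e=[-20,94,18] → .
    (5,2)@(11, 5): e=[24,62,6] → X
    (6,2)@(13, 5): e=[-4,74,22] → .
    (4,3)@(9, 7): e=[40,42,10] → X
    (6,3)@(13, 7): e=[-16,66,42] → .
    (3,4)@(7, 9): e=[56,22,14] → X
    (5,4)@(11, 9): e=[0,46,46] → .  [on edge]
    (2,5)@(5, 11): e=[72,2,18] → X
    (5,5)@(11, 11): e=[-12,38,66] → .
    (2,6)@(5, 13): e=[60,-6,38] → .
    (3,6)@(7, 13): e=[32,6,54] → X
  covered (11 px):
    . . . . . . . . .
    . . . . . . X . .
    . . . . . X . . .
    . . . . X X . . .
    . . . X X . . . .
    . . X X X . . . .
    . . . X X . . . .
    . . . . . . . . .
    . . . . . . . . .
    . . . . . . . . .
T1:
  2·area = 30
  edge (5, 17)→(6, 10): d=(1,-7) top-left  bias=+0
  edge (6, 10)→(10, 12): d=(4,2) right/bottom  bias=-1
  edge (10, 12)→(5, 17): d=(-5,5) right/bottom  bias=-1
    (3,1)@(7, 3): e=[0,-30,60] → .  [on edge]
    (8,2)@(17, 5): e=[72,-42,0] → .  [on edge]
    (7,3)@(15, 7): e=[60,-30,0] → .  [on edge]
    (6,4)@(13, 9): e=[48,-18,0] → .  [on edge]
    (3,5)@(7, 11): e=[8,2,20] → X
    (4,5)@(9, 11): e=[22,-2,10] → .
    (5,5)@(11, 11): e=[36,-6,0] → .  [on edge]
    (3,6)@(7, 13): e=[10,10,10] → X
    (4,6)@(9, 13): e=[24,6,0] → .  [on edge]
    (3,7)@(7, 15): e=[12,18,0] → .  [on edge]
    (2,8)@(5, 17): e=[0,30,0] → .  [on edge]
    (1,9)@(3, 19): e=[-12,42,0] → .  [on edge]
  covered (2 px):
    . . . . . . . . .
    . . . . . . . . .
    . . . . . . . . .
    . . . . . . . . .
    . . . . . . . . .
    . . . X . . . . .
    . . . X . . . . .
    . . . . . . . . .
    . . . . . . . . .
    . . . . . . . . .
T2:
  2·area = 60
  edge (12, 8)→(18, 8): d=(6,0) top-left  bias=+0
  edge (18, 8)→(0, 18): d=(-18,10) right/bottom  bias=-1
  edge (0, 18)→(12, 8): d=(12,-10) top-left  bias=+0
    (5,4)@(11, 9): e=[6,52,2] → X
    (6,4)@(13, 9): e=[6,32,22] → X
    (7,4)@(15, 9): e=[6,12,42] → X
    (8,4)@(17, 9): e=[6,-8,62] → .
    (4,5)@(9, 11): e=[18,36,6] → X
    (6,5)@(13, 11): e=[18,-4,46] → .
    (7,5)@(15, 11): e=[18,-24,66] → .
    (3,6)@(7, 13): e=[30,20,10] → X
    (4,6)@(9, 13): e=[30,0,30] → .  [on edge]
    (5,6)@(11, 13): e=[30,-20,50] → .
    (2,7)@(5, 15): e=[42,4,14] → X
    (3,7)@(7, 15): e=[42,-16,34] → .
  covered (7 px):
    . . . . . . . . .
    . . . . . . . . .
    . . . . . . . . .
    . . . . . . . . .
    . . . . . X X X .
    . . . . X X . . .
    . . . X . . . . .
    . . X . . . . . .
    . . . . . . . . .
    . . . . . . . . .
T3:
  2·area = 76  (B↔C swapped to make it positive)
  edge (2, 2)→(6, 12): d=(4,10) right/bottom  bias=-1
  edge (6, 12)→(0, 16): d=(-6,4) right/bottom  bias=-1
  edge (0, 16)→(2, 2): d=(2,-14) top-left  bias=+0
    (1,2)@(3, 5): e=[2,54,20] → X
    (2,2)@(5, 5): e=[-18,46,48] → .
    (1,3)@(3, 7): e=[10,42,24] → X
    (2,3)@(5, 7): e=[-10,34,52] → .
    (0,4)@(1, 9): e=[38,38,0] → X  [on edge]
    (2,4)@(5, 9): e=[-2,22,56] → .
    (0,5)@(1, 11): e=[46,26,4] → X
    (2,5)@(5, 11): e=[6,10,60] → X
    (3,5)@(7, 11): e=[-14,2,88] → .
    (0,6)@(1, 13): e=[54,14,8] → X
    (2,6)@(5, 13): e=[14,-2,64] → .
    (0,7)@(1, 15): e=[62,2,12] → X
  covered (10 px):
    . . . . . . . . .
    . . . . . . . . .
    . X . . . . . . .
    . X . . . . . . .
    X X . . . . . . .
    X X X . . . . . .
    X X . . . . . . .
    X . . . . . . . .
    . . . . . . . . .
    . . . . . . . . .

Answer: [[6,1],[5,2],[4,3],[5,3],[3,4],[4,4],[2,5],[3,5],[4,5],[3,6],[4,6]]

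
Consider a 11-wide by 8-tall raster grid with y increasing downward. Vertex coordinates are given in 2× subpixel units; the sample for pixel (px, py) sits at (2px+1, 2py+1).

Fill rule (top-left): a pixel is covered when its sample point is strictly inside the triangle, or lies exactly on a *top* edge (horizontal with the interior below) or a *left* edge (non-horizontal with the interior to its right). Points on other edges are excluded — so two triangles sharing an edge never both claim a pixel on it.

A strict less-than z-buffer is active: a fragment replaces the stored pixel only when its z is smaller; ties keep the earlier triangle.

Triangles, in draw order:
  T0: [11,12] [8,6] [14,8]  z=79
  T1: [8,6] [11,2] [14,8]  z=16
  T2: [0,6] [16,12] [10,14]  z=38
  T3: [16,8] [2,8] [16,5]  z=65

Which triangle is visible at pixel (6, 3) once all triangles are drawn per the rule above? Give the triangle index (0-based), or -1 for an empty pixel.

T0:
  2·area = 30
  edge (11, 12)→(8, 6): d=(-3,-6) top-left  bias=+0
  edge (8, 6)→(14, 8): d=(6,2) right/bottom  bias=-1
  edge (14, 8)→(11, 12): d=(-3,4) right/bottom  bias=-1
    (2,2)@(5, 5): e=[-15,0,45] → .  [on edge]
    (4,3)@(9, 7): e=[3,4,23] → X
    (5,3)@(11, 7): e=[15,0,15] → .  [on edge]
    (4,4)@(9, 9): e=[-3,16,17] → .
    (5,4)@(11, 9): e=[9,12,9] → X
    (6,4)@(13, 9): e=[21,8,1] → X
    (7,4)@(15, 9): e=[33,4,-7] → .
    (8,4)@(17, 9): e=[45,0,-15] → .  [on edge]
    (5,5)@(11, 11): e=[3,24,3] → X
    (6,5)@(13, 11): e=[15,20,-5] → .
    (5,6)@(11, 13): e=[-3,36,-3] → .
  covered (4 px):
    . . . . . . . . . . .
    . . . . . . . . . . .
    . . . . . . . . . . .
    . . . . X . . . . . .
    . . . . . X X . . . .
    . . . . . X . . . . .
    . . . . . . . . . . .
    . . . . . . . . . . .
T1:
  2·area = 30
  edge (8, 6)→(11, 2): d=(3,-4) top-left  bias=+0
  edge (11, 2)→(14, 8): d=(3,6) right/bottom  bias=-1
  edge (14, 8)→(8, 6): d=(-6,-2) top-left  bias=+0
    (5,1)@(11, 3): e=[3,3,24] → X
    (6,1)@(13, 3): e=[11,-9,28] → .
    (2,2)@(5, 5): e=[-15,45,0] → .  [on edge]
    (4,2)@(9, 5): e=[1,21,8] → X
    (6,2)@(13, 5): e=[17,-3,16] → .
    (4,3)@(9, 7): e=[7,27,-4] → .
    (5,3)@(11, 7): e=[15,15,0] → X  [on edge]
    (6,3)@(13, 7): e=[23,3,4] → X
    (7,3)@(15, 7): e=[31,-9,8] → .
    (5,4)@(11, 9): e=[21,21,-12] → .
    (6,4)@(13, 9): e=[29,9,-8] → .
    (8,4)@(17, 9): e=[45,-15,0] → .  [on edge]
  covered (5 px):
    . . . . . . . . . . .
    . . . . . X . . . . .
    . . . . X X . . . . .
    . . . . . X X . . . .
    . . . . . . . . . . .
    . . . . . . . . . . .
    . . . . . . . . . . .
    . . . . . . . . . . .
T2:
  2·area = 68
  edge (0, 6)→(16, 12): d=(16,6) right/bottom  bias=-1
  edge (16, 12)→(10, 14): d=(-6,2) right/bottom  bias=-1
  edge (10, 14)→(0, 6): d=(-10,-8) top-left  bias=+0
    (2,4)@(5, 9): e=[18,40,10] → X
    (3,4)@(7, 9): e=[6,36,26] → X
    (4,4)@(9, 9): e=[-6,32,42] → .
    (2,5)@(5, 11): e=[50,28,-10] → .
    (3,5)@(7, 11): e=[38,24,6] → X
    (4,5)@(9, 11): e=[26,20,22] → X
    (5,5)@(11, 11): e=[14,16,38] → X
    (6,5)@(13, 11): e=[2,12,54] → X
    (7,5)@(15, 11): e=[-10,8,70] → .
    (9,5)@(19, 11): e=[-34,0,102] → .  [on edge]
    (3,6)@(7, 13): e=[70,12,-14] → .
    (4,6)@(9, 13): e=[58,8,2] → X
    (6,6)@(13, 13): e=[34,0,34] → .  [on edge]
    (3,7)@(7, 15): e=[102,0,-34] → .  [on edge]
  covered (8 px):
    . . . . . . . . . . .
    . . . . . . . . . . .
    . . . . . . . . . . .
    . . . . . . . . . . .
    . . X X . . . . . . .
    . . . X X X X . . . .
    . . . . X X . . . . .
    . . . . . . . . . . .
T3:
  2·area = 42
  edge (16, 8)→(2, 8): d=(-14,0) right/bottom  bias=-1
  edge (2, 8)→(16, 5): d=(14,-3) top-left  bias=+0
  edge (16, 5)→(16, 8): d=(0,3) right/bottom  bias=-1
    (3,3)@(7, 7): e=[14,1,27] → X
    (4,3)@(9, 7): e=[14,7,21] → X
    (5,3)@(11, 7): e=[14,13,15] → X
    (6,3)@(13, 7): e=[14,19,9] → X
    (7,3)@(15, 7): e=[14,25,3] → X
    (8,3)@(17, 7): e=[14,31,-3] → .
    (3,4)@(7, 9): e=[-14,29,27] → .
    (4,4)@(9, 9): e=[-14,35,21] → .
    (5,4)@(11, 9): e=[-14,41,15] → .
    (6,4)@(13, 9): e=[-14,47,9] → .
    (7,4)@(15, 9): e=[-14,53,3] → .
  covered (5 px):
    . . . . . . . . . . .
    . . . . . . . . . . .
    . . . . . . . . . . .
    . . . X X X X X . . .
    . . . . . . . . . . .
    . . . . . . . . . . .
    . . . . . . . . . . .
    . . . . . . . . . . .

Z-buffer (winner per pixel, '.' = empty):
  . . . . . . . . . . .
  . . . . . 1 . . . . .
  . . . . 1 1 . . . . .
  . . . 3 3 1 1 3 . . .
  . . 2 2 . 0 0 . . . .
  . . . 2 2 2 2 . . . .
  . . . . 2 2 . . . . .
  . . . . . . . . . . .

Final: 1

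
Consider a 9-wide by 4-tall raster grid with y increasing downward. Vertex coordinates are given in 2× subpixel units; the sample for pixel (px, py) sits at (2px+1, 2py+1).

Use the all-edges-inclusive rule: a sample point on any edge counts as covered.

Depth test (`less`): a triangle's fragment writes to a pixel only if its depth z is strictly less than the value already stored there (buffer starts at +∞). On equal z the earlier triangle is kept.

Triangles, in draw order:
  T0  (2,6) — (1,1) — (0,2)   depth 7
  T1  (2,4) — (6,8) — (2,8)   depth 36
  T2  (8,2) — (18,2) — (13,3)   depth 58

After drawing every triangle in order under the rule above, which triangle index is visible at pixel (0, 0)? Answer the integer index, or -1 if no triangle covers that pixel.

T0:
  2·area = 6  (B↔C swapped to make it positive)
  edge (2, 6)→(0, 2): d=(-2,-4) inclusive
  edge (0, 2)→(1, 1): d=(1,-1) inclusive
  edge (1, 1)→(2, 6): d=(1,5) inclusive
    (0,0)@(1, 1): e=[6,0,0] → █  [on edge]
    (1,0)@(3, 1): e=[14,2,-10] → ·
    (0,1)@(1, 3): e=[2,2,2] → █
    (1,1)@(3, 3): e=[10,4,-8] → ·
    (0,2)@(1, 5): e=[-2,4,4] → ·
  covered (2 px):
    █ · · · · · · · ·
    █ · · · · · · · ·
    · · · · · · · · ·
    · · · · · · · · ·
T1:
  2·area = 16
  edge (2, 4)→(6, 8): d=(4,4) inclusive
  edge (6, 8)→(2, 8): d=(-4,0) inclusive
  edge (2, 8)→(2, 4): d=(0,-4) inclusive
    (0,1)@(1, 3): e=[0,20,-4] → ·  [on edge]
    (1,2)@(3, 5): e=[0,12,4] → █  [on edge]
    (2,2)@(5, 5): e=[-8,12,12] → ·
    (1,3)@(3, 7): e=[8,4,4] → █
    (2,3)@(5, 7): e=[0,4,12] → █  [on edge]
    (3,3)@(7, 7): e=[-8,4,20] → ·
  covered (3 px):
    · · · · · · · · ·
    · · · · · · · · ·
    · █ · · · · · · ·
    · █ █ · · · · · ·
T2:
  2·area = 10
  edge (8, 2)→(18, 2): d=(10,0) inclusive
  edge (18, 2)→(13, 3): d=(-5,1) inclusive
  edge (13, 3)→(8, 2): d=(-5,-1) inclusive
    (1,0)@(3, 1): e=[-10,20,0] → ·  [on edge]
    (6,1)@(13, 3): e=[10,0,0] → █  [on edge]
    (7,1)@(15, 3): e=[10,-2,2] → ·
    (1,2)@(3, 5): e=[30,0,-20] → ·  [on edge]
    (6,2)@(13, 5): e=[30,-10,-10] → ·
  covered (1 px):
    · · · · · · · · ·
    · · · · · · █ · ·
    · · · · · · · · ·
    · · · · · · · · ·

Z-buffer (winner per pixel, '.' = empty):
  0 . . . . . . . .
  0 . . . . . 2 . .
  . 1 . . . . . . .
  . 1 1 . . . . . .

Final: 0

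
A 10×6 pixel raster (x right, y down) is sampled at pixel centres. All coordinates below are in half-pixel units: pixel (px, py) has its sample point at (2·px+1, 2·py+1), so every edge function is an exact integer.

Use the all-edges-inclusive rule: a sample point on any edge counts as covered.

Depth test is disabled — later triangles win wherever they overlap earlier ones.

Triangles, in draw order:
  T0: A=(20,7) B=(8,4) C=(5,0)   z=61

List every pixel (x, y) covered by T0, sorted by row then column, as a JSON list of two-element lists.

T0:
  2·area = 39
  edge (20, 7)→(8, 4): d=(-12,-3) inclusive
  edge (8, 4)→(5, 0): d=(-3,-4) inclusive
  edge (5, 0)→(20, 7): d=(15,7) inclusive
    (3,0)@(7, 1): e=[33,5,1] → #
    (4,0)@(9, 1): e=[39,13,-13] → ·
    (3,1)@(7, 3): e=[9,-1,31] → ·
    (4,1)@(9, 3): e=[15,7,17] → #
    (5,1)@(11, 3): e=[21,15,3] → #
    (6,1)@(13, 3): e=[27,23,-11] → ·
    (4,2)@(9, 5): e=[-9,1,47] → ·
    (5,2)@(11, 5): e=[-3,9,33] → ·
    (6,2)@(13, 5): e=[3,17,19] → #
    (7,2)@(15, 5): e=[9,25,5] → #
    (8,2)@(17, 5): e=[15,33,-9] → ·
    (6,3)@(13, 7): e=[-21,11,49] → ·
  covered (5 px):
    · · · # · · · · · ·
    · · · · # # · · · ·
    · · · · · · # # · ·
    · · · · · · · · · ·
    · · · · · · · · · ·
    · · · · · · · · · ·

Result: [[3,0],[4,1],[5,1],[6,2],[7,2]]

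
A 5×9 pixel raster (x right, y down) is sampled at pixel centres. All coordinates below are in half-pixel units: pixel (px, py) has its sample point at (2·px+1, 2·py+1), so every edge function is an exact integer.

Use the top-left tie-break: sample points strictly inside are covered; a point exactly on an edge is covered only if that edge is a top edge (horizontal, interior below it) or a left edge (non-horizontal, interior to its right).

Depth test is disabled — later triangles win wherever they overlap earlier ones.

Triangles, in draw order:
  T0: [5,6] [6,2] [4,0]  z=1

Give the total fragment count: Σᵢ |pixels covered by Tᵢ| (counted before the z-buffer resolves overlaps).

T0:
  2·area = 10  (B↔C swapped to make it positive)
  edge (5, 6)→(4, 0): d=(-1,-6) top-left  bias=+0
  edge (4, 0)→(6, 2): d=(2,2) right/bottom  bias=-1
  edge (6, 2)→(5, 6): d=(-1,4) right/bottom  bias=-1
    (2,0)@(5, 1): e=[5,0,5] → .  [on edge]
    (2,1)@(5, 3): e=[3,4,3] → X
    (3,1)@(7, 3): e=[15,0,-5] → .  [on edge]
    (2,2)@(5, 5): e=[1,8,1] → X
    (3,2)@(7, 5): e=[13,4,-7] → .
    (4,2)@(9, 5): e=[25,0,-15] → .  [on edge]
    (2,3)@(5, 7): e=[-1,12,-1] → .
  covered (2 px):
    . . . . .
    . . X . .
    . . X . .
    . . . . .
    . . . . .
    . . . . .
    . . . . .
    . . . . .
    . . . . .

Final: 2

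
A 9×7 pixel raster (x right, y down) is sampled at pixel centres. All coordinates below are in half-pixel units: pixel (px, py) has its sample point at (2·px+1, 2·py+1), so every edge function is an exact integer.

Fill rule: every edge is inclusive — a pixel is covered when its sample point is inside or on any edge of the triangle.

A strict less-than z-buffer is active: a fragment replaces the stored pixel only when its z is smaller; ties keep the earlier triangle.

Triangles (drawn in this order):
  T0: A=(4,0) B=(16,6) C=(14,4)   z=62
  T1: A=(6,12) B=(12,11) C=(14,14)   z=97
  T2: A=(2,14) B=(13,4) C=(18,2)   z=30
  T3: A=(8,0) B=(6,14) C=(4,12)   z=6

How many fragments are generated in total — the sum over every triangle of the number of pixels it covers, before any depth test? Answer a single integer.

T0:
  2·area = 12  (B↔C swapped to make it positive)
  edge (4, 0)→(14, 4): d=(10,4) inclusive
  edge (14, 4)→(16, 6): d=(2,2) inclusive
  edge (16, 6)→(4, 0): d=(-12,-6) inclusive
    (5,0)@(11, 1): e=[-18,0,30] → ·  [on edge]
    (5,1)@(11, 3): e=[2,4,6] → #
    (6,1)@(13, 3): e=[-6,0,18] → ·  [on edge]
    (5,2)@(11, 5): e=[22,8,-18] → ·
    (7,2)@(15, 5): e=[6,0,6] → #  [on edge]
    (8,2)@(17, 5): e=[-2,-4,18] → ·
    (7,3)@(15, 7): e=[26,4,-18] → ·
    (8,3)@(17, 7): e=[18,0,-6] → ·  [on edge]
  covered (2 px):
    · · · · · · · · ·
    · · · · · # · · ·
    · · · · · · · # ·
    · · · · · · · · ·
    · · · · · · · · ·
    · · · · · · · · ·
    · · · · · · · · ·
T1:
  2·area = 20
  edge (6, 12)→(12, 11): d=(6,-1) inclusive
  edge (12, 11)→(14, 14): d=(2,3) inclusive
  edge (14, 14)→(6, 12): d=(-8,-2) inclusive
    (5,6)@(11, 13): e=[11,7,2] → #
    (6,6)@(13, 13): e=[13,1,6] → #
    (7,6)@(15, 13): e=[15,-5,10] → ·
  covered (2 px):
    · · · · · · · · ·
    · · · · · · · · ·
    · · · · · · · · ·
    · · · · · · · · ·
    · · · · · · · · ·
    · · · · · · · · ·
    · · · · · # # · ·
T2:
  2·area = 28
  edge (2, 14)→(13, 4): d=(11,-10) inclusive
  edge (13, 4)→(18, 2): d=(5,-2) inclusive
  edge (18, 2)→(2, 14): d=(-16,12) inclusive
    (6,2)@(13, 5): e=[11,5,12] → #
    (7,2)@(15, 5): e=[31,9,-12] → ·
    (5,3)@(11, 7): e=[13,11,4] → #
    (6,3)@(13, 7): e=[33,15,-20] → ·
    (5,4)@(11, 9): e=[35,21,-28] → ·
  covered (2 px):
    · · · · · · · · ·
    · · · · · · · · ·
    · · · · · · # · ·
    · · · · · # · · ·
    · · · · · · · · ·
    · · · · · · · · ·
    · · · · · · · · ·
T3:
  2·area = 32
  edge (8, 0)→(6, 14): d=(-2,14) inclusive
  edge (6, 14)→(4, 12): d=(-2,-2) inclusive
  edge (4, 12)→(8, 0): d=(4,-12) inclusive
    (3,1)@(7, 3): e=[8,24,0] → #  [on edge]
    (4,1)@(9, 3): e=[-20,28,24] → ·
    (3,2)@(7, 5): e=[4,20,8] → #
    (4,2)@(9, 5): e=[-24,24,32] → ·
    (3,3)@(7, 7): e=[0,16,16] → #  [on edge]
    (4,3)@(9, 7): e=[-28,20,40] → ·
    (0,4)@(1, 9): e=[80,0,-48] → ·  [on edge]
    (2,4)@(5, 9): e=[24,8,0] → #  [on edge]
    (3,4)@(7, 9): e=[-4,12,24] → ·
    (1,5)@(3, 11): e=[48,0,-16] → ·  [on edge]
    (2,5)@(5, 11): e=[20,4,8] → #
    (3,5)@(7, 11): e=[-8,8,32] → ·
    (2,6)@(5, 13): e=[16,0,16] → #  [on edge]
  covered (6 px):
    · · · · · · · · ·
    · · · # · · · · ·
    · · · # · · · · ·
    · · · # · · · · ·
    · · # · · · · · ·
    · · # · · · · · ·
    · · # · · · · · ·

Answer: 12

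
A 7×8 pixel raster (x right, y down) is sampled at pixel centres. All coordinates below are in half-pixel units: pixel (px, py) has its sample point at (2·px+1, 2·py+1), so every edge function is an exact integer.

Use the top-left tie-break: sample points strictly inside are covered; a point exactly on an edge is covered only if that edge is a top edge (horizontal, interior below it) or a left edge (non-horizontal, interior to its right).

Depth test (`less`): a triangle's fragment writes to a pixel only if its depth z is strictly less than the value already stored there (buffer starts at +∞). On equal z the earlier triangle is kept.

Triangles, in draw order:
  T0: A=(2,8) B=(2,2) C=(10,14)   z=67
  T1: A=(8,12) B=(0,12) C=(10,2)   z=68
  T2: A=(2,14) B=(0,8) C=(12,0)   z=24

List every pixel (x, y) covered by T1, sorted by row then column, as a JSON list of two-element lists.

T0:
  2·area = 48
  edge (2, 8)→(2, 2): d=(0,-6) top-left  bias=+0
  edge (2, 2)→(10, 14): d=(8,12) right/bottom  bias=-1
  edge (10, 14)→(2, 8): d=(-8,-6) top-left  bias=+0
    (1,2)@(3, 5): e=[6,12,30] → X
    (2,2)@(5, 5): e=[18,-12,42] → .
    (1,3)@(3, 7): e=[6,28,14] → X
    (2,3)@(5, 7): e=[18,4,26] → X
    (3,3)@(7, 7): e=[30,-20,38] → .
    (1,4)@(3, 9): e=[6,44,-2] → .
    (2,4)@(5, 9): e=[18,20,10] → X
    (3,4)@(7, 9): e=[30,-4,22] → .
    (2,5)@(5, 11): e=[18,36,-6] → .
    (3,5)@(7, 11): e=[30,12,6] → X
    (4,5)@(9, 11): e=[42,-12,18] → .
    (3,6)@(7, 13): e=[30,28,-10] → .
  covered (6 px):
    . . . . . . .
    . . . . . . .
    . X . . . . .
    . X X . . . .
    . . X . . . .
    . . . X . . .
    . . . . X . .
    . . . . . . .
T1:
  2·area = 80
  edge (8, 12)→(0, 12): d=(-8,0) right/bottom  bias=-1
  edge (0, 12)→(10, 2): d=(10,-10) top-left  bias=+0
  edge (10, 2)→(8, 12): d=(-2,10) right/bottom  bias=-1
    (5,0)@(11, 1): e=[88,0,-8] → .  [on edge]
    (4,1)@(9, 3): e=[72,0,8] → X  [on edge]
    (5,1)@(11, 3): e=[72,20,-12] → .
    (3,2)@(7, 5): e=[56,0,24] → X  [on edge]
    (5,2)@(11, 5): e=[56,40,-16] → .
    (2,3)@(5, 7): e=[40,0,40] → X  [on edge]
    (4,3)@(9, 7): e=[40,40,0] → .  [on edge]
    (1,4)@(3, 9): e=[24,0,56] → X  [on edge]
    (4,4)@(9, 9): e=[24,60,-4] → .
    (0,5)@(1, 11): e=[8,0,72] → X  [on edge]
    (4,5)@(9, 11): e=[8,80,-8] → .
    (0,6)@(1, 13): e=[-8,20,68] → .
  covered (12 px):
    . . . . . . .
    . . . . X . .
    . . . X X . .
    . . X X . . .
    . X X X . . .
    X X X X . . .
    . . . . . . .
    . . . . . . .
T2:
  2·area = 88
  edge (2, 14)→(0, 8): d=(-2,-6) top-left  bias=+0
  edge (0, 8)→(12, 0): d=(12,-8) top-left  bias=+0
  edge (12, 0)→(2, 14): d=(-10,14) right/bottom  bias=-1
    (5,0)@(11, 1): e=[80,4,4] → X
    (6,0)@(13, 1): e=[92,20,-24] → .
    (4,1)@(9, 3): e=[64,12,12] → X
    (5,1)@(11, 3): e=[76,28,-16] → .
    (2,2)@(5, 5): e=[36,4,48] → X
    (3,2)@(7, 5): e=[48,20,20] → X
    (4,2)@(9, 5): e=[60,36,-8] → .
    (1,3)@(3, 7): e=[20,12,56] → X
    (3,3)@(7, 7): e=[44,44,0] → .  [on edge]
    (0,4)@(1, 9): e=[4,20,64] → X
    (3,4)@(7, 9): e=[40,68,-20] → .
    (0,5)@(1, 11): e=[0,44,44] → X  [on edge]
  covered (11 px):
    . . . . . X .
    . . . . X . .
    . . X X . . .
    . X X . . . .
    X X X . . . .
    X X . . . . .
    . . . . . . .
    . . . . . . .

Answer: [[4,1],[3,2],[4,2],[2,3],[3,3],[1,4],[2,4],[3,4],[0,5],[1,5],[2,5],[3,5]]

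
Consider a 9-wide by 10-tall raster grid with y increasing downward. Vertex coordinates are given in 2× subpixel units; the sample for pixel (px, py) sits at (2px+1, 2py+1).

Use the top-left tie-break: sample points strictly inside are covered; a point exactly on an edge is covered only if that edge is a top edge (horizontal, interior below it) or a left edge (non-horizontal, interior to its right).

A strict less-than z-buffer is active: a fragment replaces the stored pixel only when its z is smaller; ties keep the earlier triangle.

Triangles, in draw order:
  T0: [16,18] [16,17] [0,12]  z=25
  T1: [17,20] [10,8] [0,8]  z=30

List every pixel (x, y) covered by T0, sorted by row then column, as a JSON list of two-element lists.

T0:
  2·area = 16  (B↔C swapped to make it positive)
  edge (16, 18)→(0, 12): d=(-16,-6) top-left  bias=+0
  edge (0, 12)→(16, 17): d=(16,5) right/bottom  bias=-1
  edge (16, 17)→(16, 18): d=(0,1) right/bottom  bias=-1
    (1,6)@(3, 13): e=[2,1,13] → █
    (2,6)@(5, 13): e=[14,-9,11] → ·
    (1,7)@(3, 15): e=[-30,33,13] → ·
    (4,7)@(9, 15): e=[6,3,7] → █
    (5,7)@(11, 15): e=[18,-7,5] → ·
    (4,8)@(9, 17): e=[-26,35,7] → ·
    (7,8)@(15, 17): e=[10,5,1] → █
    (8,8)@(17, 17): e=[22,-5,-1] → ·
    (7,9)@(15, 19): e=[-22,37,1] → ·
  covered (3 px):
    · · · · · · · · ·
    · · · · · · · · ·
    · · · · · · · · ·
    · · · · · · · · ·
    · · · · · · · · ·
    · · · · · · · · ·
    · █ · · · · · · ·
    · · · · █ · · · ·
    · · · · · · · █ ·
    · · · · · · · · ·
T1:
  2·area = 120  (B↔C swapped to make it positive)
  edge (17, 20)→(0, 8): d=(-17,-12) top-left  bias=+0
  edge (0, 8)→(10, 8): d=(10,0) top-left  bias=+0
  edge (10, 8)→(17, 20): d=(7,12) right/bottom  bias=-1
    (1,4)@(3, 9): e=[19,10,91] → █
    (2,4)@(5, 9): e=[43,10,67] → █
    (3,4)@(7, 9): e=[67,10,43] → █
    (4,4)@(9, 9): e=[91,10,19] → █
    (5,4)@(11, 9): e=[115,10,-5] → ·
    (1,5)@(3, 11): e=[-15,30,105] → ·
    (2,5)@(5, 11): e=[9,30,81] → █
    (5,5)@(11, 11): e=[81,30,9] → █
    (6,5)@(13, 11): e=[105,30,-15] → ·
    (2,6)@(5, 13): e=[-25,50,95] → ·
    (3,6)@(7, 13): e=[-1,50,71] → ·
    (4,6)@(9, 13): e=[23,50,47] → █
  covered (14 px):
    · · · · · · · · ·
    · · · · · · · · ·
    · · · · · · · · ·
    · · · · · · · · ·
    · █ █ █ █ · · · ·
    · · █ █ █ █ · · ·
    · · · · █ █ · · ·
    · · · · · █ █ · ·
    · · · · · · █ █ ·
    · · · · · · · · ·

Answer: [[1,6],[4,7],[7,8]]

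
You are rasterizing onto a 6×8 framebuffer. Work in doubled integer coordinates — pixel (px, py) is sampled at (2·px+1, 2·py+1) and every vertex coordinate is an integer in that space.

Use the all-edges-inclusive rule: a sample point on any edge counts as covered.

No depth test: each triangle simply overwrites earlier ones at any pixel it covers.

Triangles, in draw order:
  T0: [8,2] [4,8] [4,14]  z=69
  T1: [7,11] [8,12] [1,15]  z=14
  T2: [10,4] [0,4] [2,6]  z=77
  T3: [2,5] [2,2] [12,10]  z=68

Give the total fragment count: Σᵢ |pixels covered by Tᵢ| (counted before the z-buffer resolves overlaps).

T0:
  2·area = 24  (B↔C swapped to make it positive)
  edge (8, 2)→(4, 14): d=(-4,12) inclusive
  edge (4, 14)→(4, 8): d=(0,-6) inclusive
  edge (4, 8)→(8, 2): d=(4,-6) inclusive
    (3,2)@(7, 5): e=[0,18,6] → #  [on edge]
    (4,2)@(9, 5): e=[-24,30,18] → ·
    (2,3)@(5, 7): e=[16,6,2] → #
    (3,3)@(7, 7): e=[-8,18,14] → ·
    (2,4)@(5, 9): e=[8,6,10] → #
    (3,4)@(7, 9): e=[-16,18,22] → ·
    (2,5)@(5, 11): e=[0,6,18] → #  [on edge]
    (3,5)@(7, 11): e=[-24,18,30] → ·
    (2,6)@(5, 13): e=[-8,6,26] → ·
  covered (4 px):
    · · · · · ·
    · · · · · ·
    · · · # · ·
    · · # · · ·
    · · # · · ·
    · · # · · ·
    · · · · · ·
    · · · · · ·
T1:
  2·area = 10
  edge (7, 11)→(8, 12): d=(1,1) inclusive
  edge (8, 12)→(1, 15): d=(-7,3) inclusive
  edge (1, 15)→(7, 11): d=(6,-4) inclusive
    (0,2)@(1, 5): e=[0,70,-60] → ·  [on edge]
    (1,3)@(3, 7): e=[0,50,-40] → ·  [on edge]
    (2,4)@(5, 9): e=[0,30,-20] → ·  [on edge]
    (3,5)@(7, 11): e=[0,10,0] → #  [on edge]
    (4,5)@(9, 11): e=[-2,4,8] → ·
    (2,6)@(5, 13): e=[4,2,4] → #
    (3,6)@(7, 13): e=[2,-4,12] → ·
    (4,6)@(9, 13): e=[0,-10,20] → ·  [on edge]
    (0,7)@(1, 15): e=[10,0,0] → #  [on edge]
    (1,7)@(3, 15): e=[8,-6,8] → ·
    (2,7)@(5, 15): e=[6,-12,16] → ·
    (5,7)@(11, 15): e=[0,-30,40] → ·  [on edge]
  covered (3 px):
    · · · · · ·
    · · · · · ·
    · · · · · ·
    · · · · · ·
    · · · · · ·
    · · · # · ·
    · · # · · ·
    # · · · · ·
T2:
  2·area = 20  (B↔C swapped to make it positive)
  edge (10, 4)→(2, 6): d=(-8,2) inclusive
  edge (2, 6)→(0, 4): d=(-2,-2) inclusive
  edge (0, 4)→(10, 4): d=(10,0) inclusive
    (0,2)@(1, 5): e=[10,0,10] → #  [on edge]
    (1,2)@(3, 5): e=[6,4,10] → #
    (2,2)@(5, 5): e=[2,8,10] → #
    (3,2)@(7, 5): e=[-2,12,10] → ·
    (0,3)@(1, 7): e=[-6,-4,30] → ·
    (1,3)@(3, 7): e=[-10,0,30] → ·  [on edge]
    (2,3)@(5, 7): e=[-14,4,30] → ·
    (2,4)@(5, 9): e=[-30,0,50] → ·  [on edge]
    (3,5)@(7, 11): e=[-50,0,70] → ·  [on edge]
    (4,6)@(9, 13): e=[-70,0,90] → ·  [on edge]
    (5,7)@(11, 15): e=[-90,0,110] → ·  [on edge]
  covered (3 px):
    · · · · · ·
    · · · · · ·
    # # # · · ·
    · · · · · ·
    · · · · · ·
    · · · · · ·
    · · · · · ·
    · · · · · ·
T3:
  2·area = 30
  edge (2, 5)→(2, 2): d=(0,-3) inclusive
  edge (2, 2)→(12, 10): d=(10,8) inclusive
  edge (12, 10)→(2, 5): d=(-10,-5) inclusive
    (1,1)@(3, 3): e=[3,2,25] → #
    (2,1)@(5, 3): e=[9,-14,35] → ·
    (1,2)@(3, 5): e=[3,22,5] → #
    (2,2)@(5, 5): e=[9,6,15] → #
    (3,2)@(7, 5): e=[15,-10,25] → ·
    (1,3)@(3, 7): e=[3,42,-15] → ·
    (2,3)@(5, 7): e=[9,26,-5] → ·
    (3,3)@(7, 7): e=[15,10,5] → #
    (4,3)@(9, 7): e=[21,-6,15] → ·
    (3,4)@(7, 9): e=[15,30,-15] → ·
  covered (4 px):
    · · · · · ·
    · # · · · ·
    · # # · · ·
    · · · # · ·
    · · · · · ·
    · · · · · ·
    · · · · · ·
    · · · · · ·

Result: 14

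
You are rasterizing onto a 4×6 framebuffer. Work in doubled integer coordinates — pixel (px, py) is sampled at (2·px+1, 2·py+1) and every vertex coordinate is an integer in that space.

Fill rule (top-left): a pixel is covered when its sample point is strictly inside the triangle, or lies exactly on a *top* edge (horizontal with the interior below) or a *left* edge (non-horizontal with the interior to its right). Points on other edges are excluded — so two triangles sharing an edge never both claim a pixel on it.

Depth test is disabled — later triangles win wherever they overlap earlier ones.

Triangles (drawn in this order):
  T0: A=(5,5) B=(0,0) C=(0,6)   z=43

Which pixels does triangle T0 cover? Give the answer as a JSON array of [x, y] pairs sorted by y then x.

T0:
  2·area = 30  (B↔C swapped to make it positive)
  edge (5, 5)→(0, 6): d=(-5,1) right/bottom  bias=-1
  edge (0, 6)→(0, 0): d=(0,-6) top-left  bias=+0
  edge (0, 0)→(5, 5): d=(5,5) right/bottom  bias=-1
    (0,0)@(1, 1): e=[24,6,0] → ·  [on edge]
    (0,1)@(1, 3): e=[14,6,10] → █
    (1,1)@(3, 3): e=[12,18,0] → ·  [on edge]
    (0,2)@(1, 5): e=[4,6,20] → █
    (1,2)@(3, 5): e=[2,18,10] → █
    (2,2)@(5, 5): e=[0,30,0] → ·  [on edge]
    (0,3)@(1, 7): e=[-6,6,30] → ·
    (1,3)@(3, 7): e=[-8,18,20] → ·
    (3,3)@(7, 7): e=[-12,42,0] → ·  [on edge]
  covered (3 px):
    · · · ·
    █ · · ·
    █ █ · ·
    · · · ·
    · · · ·
    · · · ·

Result: [[0,1],[0,2],[1,2]]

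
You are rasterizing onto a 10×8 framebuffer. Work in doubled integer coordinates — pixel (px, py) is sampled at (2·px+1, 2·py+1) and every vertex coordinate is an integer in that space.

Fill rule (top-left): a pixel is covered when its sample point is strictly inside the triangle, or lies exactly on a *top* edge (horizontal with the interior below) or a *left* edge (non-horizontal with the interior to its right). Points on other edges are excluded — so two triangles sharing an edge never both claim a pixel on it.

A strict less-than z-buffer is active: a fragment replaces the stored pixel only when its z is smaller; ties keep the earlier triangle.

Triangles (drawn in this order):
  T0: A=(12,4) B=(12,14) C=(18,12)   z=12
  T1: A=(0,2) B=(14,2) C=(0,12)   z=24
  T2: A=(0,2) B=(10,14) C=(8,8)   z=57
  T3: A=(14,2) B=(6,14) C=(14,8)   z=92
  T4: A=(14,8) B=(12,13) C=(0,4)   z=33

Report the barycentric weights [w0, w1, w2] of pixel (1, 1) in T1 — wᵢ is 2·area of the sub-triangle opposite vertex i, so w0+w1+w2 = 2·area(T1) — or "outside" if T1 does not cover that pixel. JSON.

T0:
  2·area = 60  (B↔C swapped to make it positive)
  edge (12, 4)→(18, 12): d=(6,8) right/bottom  bias=-1
  edge (18, 12)→(12, 14): d=(-6,2) right/bottom  bias=-1
  edge (12, 14)→(12, 4): d=(0,-10) top-left  bias=+0
    (6,3)@(13, 7): e=[10,40,10] → █
    (7,3)@(15, 7): e=[-6,36,30] → ·
    (6,4)@(13, 9): e=[22,28,10] → █
    (7,4)@(15, 9): e=[6,24,30] → █
    (8,4)@(17, 9): e=[-10,20,50] → ·
    (6,5)@(13, 11): e=[34,16,10] → █
    (8,5)@(17, 11): e=[2,8,50] → █
    (9,5)@(19, 11): e=[-14,4,70] → ·
    (6,6)@(13, 13): e=[46,4,10] → █
    (7,6)@(15, 13): e=[30,0,30] → ·  [on edge]
    (8,6)@(17, 13): e=[14,-4,50] → ·
    (4,7)@(9, 15): e=[90,0,-30] → ·  [on edge]
  covered (7 px):
    · · · · · · · · · ·
    · · · · · · · · · ·
    · · · · · · · · · ·
    · · · · · · █ · · ·
    · · · · · · █ █ · ·
    · · · · · · █ █ █ ·
    · · · · · · █ · · ·
    · · · · · · · · · ·
T1:
  2·area = 140
  edge (0, 2)→(14, 2): d=(14,0) top-left  bias=+0
  edge (14, 2)→(0, 12): d=(-14,10) right/bottom  bias=-1
  edge (0, 12)→(0, 2): d=(0,-10) top-left  bias=+0
    (0,1)@(1, 3): e=[14,116,10] → █
    (1,1)@(3, 3): e=[14,96,30] → █
    (2,1)@(5, 3): e=[14,76,50] → █
    (3,1)@(7, 3): e=[14,56,70] → █
    (4,1)@(9, 3): e=[14,36,90] → █
    (5,1)@(11, 3): e=[14,16,110] → █
    (6,1)@(13, 3): e=[14,-4,130] → ·
    (0,2)@(1, 5): e=[42,88,10] → █
    (5,2)@(11, 5): e=[42,-12,110] → ·
    (0,3)@(1, 7): e=[70,60,10] → █
    (3,3)@(7, 7): e=[70,0,70] → ·  [on edge]
    (4,3)@(9, 7): e=[70,-20,90] → ·
  covered (17 px):
    · · · · · · · · · ·
    █ █ █ █ █ █ · · · ·
    █ █ █ █ █ · · · · ·
    █ █ █ · · · · · · ·
    █ █ · · · · · · · ·
    █ · · · · · · · · ·
    · · · · · · · · · ·
    · · · · · · · · · ·
T2:
  2·area = 36  (B↔C swapped to make it positive)
  edge (0, 2)→(8, 8): d=(8,6) right/bottom  bias=-1
  edge (8, 8)→(10, 14): d=(2,6) right/bottom  bias=-1
  edge (10, 14)→(0, 2): d=(-10,-12) top-left  bias=+0
    (0,1)@(1, 3): e=[2,32,2] → █
    (1,1)@(3, 3): e=[-10,20,26] → ·
    (0,2)@(1, 5): e=[18,36,-18] → ·
    (1,2)@(3, 5): e=[6,24,6] → █
    (2,2)@(5, 5): e=[-6,12,30] → ·
    (3,2)@(7, 5): e=[-18,0,54] → ·  [on edge]
    (1,3)@(3, 7): e=[22,28,-14] → ·
    (2,3)@(5, 7): e=[10,16,10] → █
    (3,3)@(7, 7): e=[-2,4,34] → ·
    (2,4)@(5, 9): e=[26,20,-10] → ·
    (3,4)@(7, 9): e=[14,8,14] → █
    (4,4)@(9, 9): e=[2,-4,38] → ·
    (4,5)@(9, 11): e=[18,0,18] → ·  [on edge]
  covered (4 px):
    · · · · · · · · · ·
    █ · · · · · · · · ·
    · █ · · · · · · · ·
    · · █ · · · · · · ·
    · · · █ · · · · · ·
    · · · · · · · · · ·
    · · · · · · · · · ·
    · · · · · · · · · ·
T3:
  2·area = 48  (B↔C swapped to make it positive)
  edge (14, 2)→(14, 8): d=(0,6) right/bottom  bias=-1
  edge (14, 8)→(6, 14): d=(-8,6) right/bottom  bias=-1
  edge (6, 14)→(14, 2): d=(8,-12) top-left  bias=+0
    (6,2)@(13, 5): e=[6,30,12] → █
    (7,2)@(15, 5): e=[-6,18,36] → ·
    (5,3)@(11, 7): e=[18,26,4] → █
    (7,3)@(15, 7): e=[-6,2,52] → ·
    (5,4)@(11, 9): e=[18,10,20] → █
    (6,4)@(13, 9): e=[6,-2,44] → ·
    (4,5)@(9, 11): e=[30,6,12] → █
    (5,5)@(11, 11): e=[18,-6,36] → ·
    (3,6)@(7, 13): e=[42,2,4] → █
    (4,6)@(9, 13): e=[30,-10,28] → ·
    (3,7)@(7, 15): e=[42,-14,20] → ·
  covered (6 px):
    · · · · · · · · · ·
    · · · · · · · · · ·
    · · · · · · █ · · ·
    · · · · · █ █ · · ·
    · · · · · █ · · · ·
    · · · · █ · · · · ·
    · · · █ · · · · · ·
    · · · · · · · · · ·
T4:
  2·area = 78
  edge (14, 8)→(12, 13): d=(-2,5) right/bottom  bias=-1
  edge (12, 13)→(0, 4): d=(-12,-9) top-left  bias=+0
  edge (0, 4)→(14, 8): d=(14,4) right/bottom  bias=-1
    (1,2)@(3, 5): e=[61,15,2] → █
    (2,2)@(5, 5): e=[51,33,-6] → ·
    (1,3)@(3, 7): e=[57,-9,30] → ·
    (2,3)@(5, 7): e=[47,9,22] → █
    (3,3)@(7, 7): e=[37,27,14] → █
    (4,3)@(9, 7): e=[27,45,6] → █
    (5,3)@(11, 7): e=[17,63,-2] → ·
    (2,4)@(5, 9): e=[43,-15,50] → ·
    (3,4)@(7, 9): e=[33,3,42] → █
    (5,4)@(11, 9): e=[13,39,26] → █
    (6,4)@(13, 9): e=[3,57,18] → █
    (7,4)@(15, 9): e=[-7,75,10] → ·
  covered (9 px):
    · · · · · · · · · ·
    · · · · · · · · · ·
    · █ · · · · · · · ·
    · · █ █ █ · · · · ·
    · · · █ █ █ █ · · ·
    · · · · · █ · · · ·
    · · · · · · · · · ·
    · · · · · · · · · ·

Answer: [96,30,14]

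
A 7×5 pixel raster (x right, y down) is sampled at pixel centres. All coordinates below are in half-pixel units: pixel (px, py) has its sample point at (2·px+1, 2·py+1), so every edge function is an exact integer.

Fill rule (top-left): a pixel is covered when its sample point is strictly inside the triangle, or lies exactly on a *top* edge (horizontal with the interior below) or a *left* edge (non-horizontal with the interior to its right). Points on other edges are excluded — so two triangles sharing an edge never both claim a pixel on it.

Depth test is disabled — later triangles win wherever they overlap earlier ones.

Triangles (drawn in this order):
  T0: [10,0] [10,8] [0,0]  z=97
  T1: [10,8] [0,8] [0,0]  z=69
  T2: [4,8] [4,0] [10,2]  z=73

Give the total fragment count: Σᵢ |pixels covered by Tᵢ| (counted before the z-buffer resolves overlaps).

T0:
  2·area = 80
  edge (10, 0)→(10, 8): d=(0,8) right/bottom  bias=-1
  edge (10, 8)→(0, 0): d=(-10,-8) top-left  bias=+0
  edge (0, 0)→(10, 0): d=(10,0) top-left  bias=+0
    (1,0)@(3, 1): e=[56,14,10] → #
    (2,0)@(5, 1): e=[40,30,10] → #
    (3,0)@(7, 1): e=[24,46,10] → #
    (4,0)@(9, 1): e=[8,62,10] → #
    (5,0)@(11, 1): e=[-8,78,10] → ·
    (1,1)@(3, 3): e=[56,-6,30] → ·
    (2,1)@(5, 3): e=[40,10,30] → #
    (5,1)@(11, 3): e=[-8,58,30] → ·
    (2,2)@(5, 5): e=[40,-10,50] → ·
    (3,2)@(7, 5): e=[24,6,50] → #
    (5,2)@(11, 5): e=[-8,38,50] → ·
    (3,3)@(7, 7): e=[24,-14,70] → ·
  covered (10 px):
    · # # # # · ·
    · · # # # · ·
    · · · # # · ·
    · · · · # · ·
    · · · · · · ·
T1:
  2·area = 80
  edge (10, 8)→(0, 8): d=(-10,0) right/bottom  bias=-1
  edge (0, 8)→(0, 0): d=(0,-8) top-left  bias=+0
  edge (0, 0)→(10, 8): d=(10,8) right/bottom  bias=-1
    (0,0)@(1, 1): e=[70,8,2] → #
    (1,0)@(3, 1): e=[70,24,-14] → ·
    (0,1)@(1, 3): e=[50,8,22] → #
    (1,1)@(3, 3): e=[50,24,6] → #
    (2,1)@(5, 3): e=[50,40,-10] → ·
    (0,2)@(1, 5): e=[30,8,42] → #
    (2,2)@(5, 5): e=[30,40,10] → #
    (3,2)@(7, 5): e=[30,56,-6] → ·
    (0,3)@(1, 7): e=[10,8,62] → #
    (3,3)@(7, 7): e=[10,56,14] → #
    (4,3)@(9, 7): e=[10,72,-2] → ·
    (0,4)@(1, 9): e=[-10,8,82] → ·
  covered (10 px):
    # · · · · · ·
    # # · · · · ·
    # # # · · · ·
    # # # # · · ·
    · · · · · · ·
T2:
  2·area = 48
  edge (4, 8)→(4, 0): d=(0,-8) top-left  bias=+0
  edge (4, 0)→(10, 2): d=(6,2) right/bottom  bias=-1
  edge (10, 2)→(4, 8): d=(-6,6) right/bottom  bias=-1
    (2,0)@(5, 1): e=[8,4,36] → #
    (3,0)@(7, 1): e=[24,0,24] → ·  [on edge]
    (5,0)@(11, 1): e=[56,-8,0] → ·  [on edge]
    (2,1)@(5, 3): e=[8,16,24] → #
    (3,1)@(7, 3): e=[24,12,12] → #
    (4,1)@(9, 3): e=[40,8,0] → ·  [on edge]
    (6,1)@(13, 3): e=[72,0,-24] → ·  [on edge]
    (2,2)@(5, 5): e=[8,28,12] → #
    (3,2)@(7, 5): e=[24,24,0] → ·  [on edge]
    (2,3)@(5, 7): e=[8,40,0] → ·  [on edge]
    (1,4)@(3, 9): e=[-8,56,0] → ·  [on edge]
  covered (4 px):
    · · # · · · ·
    · · # # · · ·
    · · # · · · ·
    · · · · · · ·
    · · · · · · ·

Result: 24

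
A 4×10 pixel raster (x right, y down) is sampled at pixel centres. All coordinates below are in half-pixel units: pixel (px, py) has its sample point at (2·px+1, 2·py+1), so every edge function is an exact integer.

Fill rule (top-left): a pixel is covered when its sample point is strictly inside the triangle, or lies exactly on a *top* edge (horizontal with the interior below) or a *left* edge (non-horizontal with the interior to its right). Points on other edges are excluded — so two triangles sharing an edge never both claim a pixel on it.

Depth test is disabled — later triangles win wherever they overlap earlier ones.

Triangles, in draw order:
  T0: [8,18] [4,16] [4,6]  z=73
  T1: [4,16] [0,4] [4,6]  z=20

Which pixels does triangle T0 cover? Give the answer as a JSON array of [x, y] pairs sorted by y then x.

T0:
  2·area = 40
  edge (8, 18)→(4, 16): d=(-4,-2) top-left  bias=+0
  edge (4, 16)→(4, 6): d=(0,-10) top-left  bias=+0
  edge (4, 6)→(8, 18): d=(4,12) right/bottom  bias=-1
    (1,1)@(3, 3): e=[50,-10,0] → ·  [on edge]
    (2,4)@(5, 9): e=[30,10,0] → ·  [on edge]
    (2,5)@(5, 11): e=[22,10,8] → #
    (3,5)@(7, 11): e=[26,30,-16] → ·
    (2,6)@(5, 13): e=[14,10,16] → #
    (3,6)@(7, 13): e=[18,30,-8] → ·
    (2,7)@(5, 15): e=[6,10,24] → #
    (3,7)@(7, 15): e=[10,30,0] → ·  [on edge]
    (2,8)@(5, 17): e=[-2,10,32] → ·
    (3,8)@(7, 17): e=[2,30,8] → #
    (3,9)@(7, 19): e=[-6,30,16] → ·
  covered (4 px):
    · · · ·
    · · · ·
    · · · ·
    · · · ·
    · · · ·
    · · # ·
    · · # ·
    · · # ·
    · · · #
    · · · ·
T1:
  2·area = 40
  edge (4, 16)→(0, 4): d=(-4,-12) top-left  bias=+0
  edge (0, 4)→(4, 6): d=(4,2) right/bottom  bias=-1
  edge (4, 6)→(4, 16): d=(0,10) right/bottom  bias=-1
    (0,2)@(1, 5): e=[8,2,30] → #
    (1,2)@(3, 5): e=[32,-2,10] → ·
    (0,3)@(1, 7): e=[0,10,30] → #  [on edge]
    (1,3)@(3, 7): e=[24,6,10] → #
    (2,3)@(5, 7): e=[48,2,-10] → ·
    (0,4)@(1, 9): e=[-8,18,30] → ·
    (1,4)@(3, 9): e=[16,14,10] → #
    (2,4)@(5, 9): e=[40,10,-10] → ·
    (1,5)@(3, 11): e=[8,22,10] → #
    (2,5)@(5, 11): e=[32,18,-10] → ·
    (1,6)@(3, 13): e=[0,30,10] → #  [on edge]
    (2,6)@(5, 13): e=[24,26,-10] → ·
    (2,9)@(5, 19): e=[0,50,-10] → ·  [on edge]
  covered (6 px):
    · · · ·
    · · · ·
    # · · ·
    # # · ·
    · # · ·
    · # · ·
    · # · ·
    · · · ·
    · · · ·
    · · · ·

Result: [[2,5],[2,6],[2,7],[3,8]]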